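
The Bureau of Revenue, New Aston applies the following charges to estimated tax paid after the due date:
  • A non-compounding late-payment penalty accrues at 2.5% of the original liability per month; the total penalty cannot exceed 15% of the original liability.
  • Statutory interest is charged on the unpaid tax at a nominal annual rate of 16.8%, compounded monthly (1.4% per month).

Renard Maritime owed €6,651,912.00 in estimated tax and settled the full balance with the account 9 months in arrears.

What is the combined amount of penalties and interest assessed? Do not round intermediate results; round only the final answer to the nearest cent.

€1,884,429.50

Penalty (uncapped): 9 × 2.5% × €6,651,912.00 = €1,496,680.20; cap = 15% × €6,651,912.00 = €997,786.80 → penalty = €997,786.80
Interest: €6,651,912.00 × ((1 + 0.014)^9 − 1) = €6,651,912.00 × 0.1332914… = €886,642.6952…
Penalties + interest = €997,786.8000 + €886,642.6952… = €1,884,429.50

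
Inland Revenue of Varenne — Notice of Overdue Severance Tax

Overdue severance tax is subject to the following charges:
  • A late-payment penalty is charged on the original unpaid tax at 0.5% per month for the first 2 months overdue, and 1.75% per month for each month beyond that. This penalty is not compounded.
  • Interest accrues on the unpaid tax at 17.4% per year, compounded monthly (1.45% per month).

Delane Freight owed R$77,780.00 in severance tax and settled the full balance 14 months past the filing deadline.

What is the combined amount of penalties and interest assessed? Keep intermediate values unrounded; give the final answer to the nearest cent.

Penalty, months 1–2: 2 × 0.5% × R$77,780.00 = R$777.80
Penalty, months 3–14: 12 × 1.75% × R$77,780.00 = R$16,333.80
Interest: R$77,780.00 × ((1 + 0.0145)^14 − 1) = R$77,780.00 × 0.2232880… = R$17,367.3414…
Penalties + interest = R$17,111.6000 + R$17,367.3414… = R$34,478.94

R$34,478.94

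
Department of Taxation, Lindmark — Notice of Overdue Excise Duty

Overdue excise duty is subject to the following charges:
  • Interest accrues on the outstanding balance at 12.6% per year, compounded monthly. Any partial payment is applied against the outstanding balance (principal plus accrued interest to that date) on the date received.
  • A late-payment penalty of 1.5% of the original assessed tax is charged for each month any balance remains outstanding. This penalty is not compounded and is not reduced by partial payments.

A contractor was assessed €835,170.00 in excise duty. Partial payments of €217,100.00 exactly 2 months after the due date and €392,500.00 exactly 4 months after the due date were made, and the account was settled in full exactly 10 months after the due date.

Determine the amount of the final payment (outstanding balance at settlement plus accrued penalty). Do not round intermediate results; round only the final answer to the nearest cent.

€398,493.41

Monthly rate = 12.6% ÷ 12 = 1.05%
Balance at month 2: €835,170.0000 × (1 + 0.0105)^2 = €852,800.6475…
After €217,100.00 payment: €852,800.6475… − €217,100.00 = €635,700.6475…
Balance at month 4: €635,700.6475… × (1 + 0.0105)^2 = €649,120.4471…
After €392,500.00 payment: €649,120.4471… − €392,500.00 = €256,620.4471…
Balance at month 10: €256,620.4471… × (1 + 0.0105)^6 = €273,217.9097…
Penalty: 10 × 1.5% × €835,170.00 = €125,275.50
Final settlement = outstanding balance + penalty = €273,217.9097… + €125,275.50 = €398,493.41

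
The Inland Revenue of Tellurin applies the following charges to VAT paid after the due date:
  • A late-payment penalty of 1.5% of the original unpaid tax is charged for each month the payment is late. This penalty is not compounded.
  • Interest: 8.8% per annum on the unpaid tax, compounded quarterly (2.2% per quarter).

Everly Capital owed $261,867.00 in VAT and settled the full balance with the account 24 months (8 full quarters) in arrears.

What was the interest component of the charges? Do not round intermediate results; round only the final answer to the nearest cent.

$49,797.93

Interest: $261,867.00 × ((1 + 0.022)^8 − 1) = $261,867.00 × 0.1901650… = $49,797.9322…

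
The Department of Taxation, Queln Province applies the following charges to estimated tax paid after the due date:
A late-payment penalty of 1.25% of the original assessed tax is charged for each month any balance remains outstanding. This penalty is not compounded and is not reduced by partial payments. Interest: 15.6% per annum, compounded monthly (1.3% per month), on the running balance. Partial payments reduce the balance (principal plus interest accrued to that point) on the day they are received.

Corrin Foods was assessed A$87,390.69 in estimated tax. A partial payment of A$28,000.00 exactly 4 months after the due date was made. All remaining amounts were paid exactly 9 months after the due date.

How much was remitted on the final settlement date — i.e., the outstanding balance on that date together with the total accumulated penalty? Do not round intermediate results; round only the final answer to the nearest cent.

Balance at month 4: A$87,390.6900 × (1 + 0.013)^4 = A$92,024.3905…
After A$28,000.00 payment: A$92,024.3905… − A$28,000.00 = A$64,024.3905…
Balance at month 9: A$64,024.3905… × (1 + 0.013)^5 = A$68,295.5929…
Penalty: 9 × 1.25% × A$87,390.69 = A$9,831.45…
Final settlement = outstanding balance + penalty = A$68,295.5929… + A$9,831.45… = A$78,127.05

A$78,127.05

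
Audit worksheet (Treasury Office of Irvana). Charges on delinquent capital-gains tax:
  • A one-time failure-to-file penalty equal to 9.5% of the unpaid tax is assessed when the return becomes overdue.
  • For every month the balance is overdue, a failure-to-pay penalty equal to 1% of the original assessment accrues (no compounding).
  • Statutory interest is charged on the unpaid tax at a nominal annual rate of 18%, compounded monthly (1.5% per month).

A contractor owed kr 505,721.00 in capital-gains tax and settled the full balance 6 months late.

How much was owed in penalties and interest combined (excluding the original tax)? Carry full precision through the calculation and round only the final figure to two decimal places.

Failure-to-file penalty: 9.5% × kr 505,721.00 = kr 48,043.50…
Failure-to-pay penalty = 1% × kr 505,721.00 × 6 mo = kr 30,343.26
Interest: kr 505,721.00 × ((1 + 0.015)^6 − 1) = kr 505,721.00 × 0.0934433… = kr 47,256.2209…
Penalties + interest = kr 78,386.7550 + kr 47,256.2209… = kr 125,642.98

kr 125,642.98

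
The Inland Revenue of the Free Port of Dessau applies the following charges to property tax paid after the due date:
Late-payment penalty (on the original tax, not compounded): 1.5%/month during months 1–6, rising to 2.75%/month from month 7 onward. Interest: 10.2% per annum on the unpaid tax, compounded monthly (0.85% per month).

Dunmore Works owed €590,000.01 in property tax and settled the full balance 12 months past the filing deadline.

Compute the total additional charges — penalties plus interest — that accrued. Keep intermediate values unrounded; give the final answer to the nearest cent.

Penalty, months 1–6: 6 × 1.5% × €590,000.01 = €53,100.00…
Penalty, months 7–12: 6 × 2.75% × €590,000.01 = €97,350.00…
Interest: €590,000.01 × ((1 + 0.0085)^12 − 1) = €590,000.01 × 0.1069062… = €63,074.6750…
Penalties + interest = €150,450.0026… + €63,074.6750… = €213,524.68

€213,524.68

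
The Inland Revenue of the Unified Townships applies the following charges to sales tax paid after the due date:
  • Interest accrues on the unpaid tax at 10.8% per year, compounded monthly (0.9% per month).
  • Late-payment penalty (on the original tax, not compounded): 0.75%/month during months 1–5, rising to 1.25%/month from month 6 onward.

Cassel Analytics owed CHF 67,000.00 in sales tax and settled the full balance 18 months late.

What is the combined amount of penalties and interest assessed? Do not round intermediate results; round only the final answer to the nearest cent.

Penalty, months 1–5: 5 × 0.75% × CHF 67,000.00 = CHF 2,512.50
Penalty, months 6–18: 13 × 1.25% × CHF 67,000.00 = CHF 10,887.50
Interest: CHF 67,000.00 × ((1 + 0.009)^18 − 1) = CHF 67,000.00 × 0.1750085… = CHF 11,725.5666…
Penalties + interest = CHF 13,400.0000 + CHF 11,725.5666… = CHF 25,125.57

CHF 25,125.57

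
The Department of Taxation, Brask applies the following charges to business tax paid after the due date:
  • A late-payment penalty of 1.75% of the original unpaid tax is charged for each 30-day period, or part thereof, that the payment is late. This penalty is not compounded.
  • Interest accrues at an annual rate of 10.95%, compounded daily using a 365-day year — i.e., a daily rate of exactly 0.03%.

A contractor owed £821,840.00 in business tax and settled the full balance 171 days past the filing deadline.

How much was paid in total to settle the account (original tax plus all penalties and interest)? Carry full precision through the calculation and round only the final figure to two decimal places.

£951,387.08

Penalty periods: ⌈171/30⌉ = 6; penalty = 6 × 1.75% × £821,840.00 = £86,293.20
Interest: £821,840.00 × ((1 + 0.0003)^171 − 1) = £821,840.00 × 0.05263054… = £43,253.8823…
Total = £821,840.00 + £86,293.2000 + £43,253.8823… = £951,387.08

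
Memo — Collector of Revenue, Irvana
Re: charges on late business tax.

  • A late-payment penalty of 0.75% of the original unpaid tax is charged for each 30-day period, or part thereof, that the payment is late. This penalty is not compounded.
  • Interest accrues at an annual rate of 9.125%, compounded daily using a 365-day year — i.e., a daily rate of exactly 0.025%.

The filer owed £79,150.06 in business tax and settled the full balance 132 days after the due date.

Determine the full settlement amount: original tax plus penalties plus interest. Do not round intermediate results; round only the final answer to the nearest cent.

Penalty periods: ⌈132/30⌉ = 5; penalty = 5 × 0.75% × £79,150.06 = £2,968.13…
Interest: £79,150.06 × ((1 + 0.00025)^132 − 1) = £79,150.06 × 0.03354628… = £2,655.1898…
Total = £79,150.06 + £2,968.1273… + £2,655.1898… = £84,773.38

£84,773.38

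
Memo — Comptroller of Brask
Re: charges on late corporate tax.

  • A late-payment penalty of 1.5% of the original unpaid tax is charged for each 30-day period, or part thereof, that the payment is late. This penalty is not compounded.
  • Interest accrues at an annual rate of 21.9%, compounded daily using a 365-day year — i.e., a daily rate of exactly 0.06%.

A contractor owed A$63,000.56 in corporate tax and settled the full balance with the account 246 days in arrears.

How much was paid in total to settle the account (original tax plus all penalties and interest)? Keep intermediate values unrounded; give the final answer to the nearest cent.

A$81,522.59

Penalty periods: ⌈246/30⌉ = 9; penalty = 9 × 1.5% × A$63,000.56 = A$8,505.08…
Interest: A$63,000.56 × ((1 + 0.0006)^246 − 1) = A$63,000.56 × 0.15899788… = A$10,016.9557…
Total = A$63,000.56 + A$8,505.0756 + A$10,016.9557… = A$81,522.59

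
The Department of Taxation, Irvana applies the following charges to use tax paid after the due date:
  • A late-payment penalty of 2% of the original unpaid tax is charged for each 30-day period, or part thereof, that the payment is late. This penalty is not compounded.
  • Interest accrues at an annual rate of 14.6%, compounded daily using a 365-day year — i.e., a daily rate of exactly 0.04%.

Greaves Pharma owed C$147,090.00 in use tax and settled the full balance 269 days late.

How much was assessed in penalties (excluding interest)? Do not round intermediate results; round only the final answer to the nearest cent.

C$26,476.20

Penalty periods: ⌈269/30⌉ = 9; penalty = 9 × 2% × C$147,090.00 = C$26,476.20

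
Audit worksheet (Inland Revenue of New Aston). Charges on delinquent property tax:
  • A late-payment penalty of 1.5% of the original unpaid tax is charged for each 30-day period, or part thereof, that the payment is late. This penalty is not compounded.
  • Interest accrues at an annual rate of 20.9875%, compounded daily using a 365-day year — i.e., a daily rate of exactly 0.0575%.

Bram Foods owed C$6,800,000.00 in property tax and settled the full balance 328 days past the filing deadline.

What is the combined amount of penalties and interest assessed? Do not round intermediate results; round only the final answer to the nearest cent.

Penalty periods: ⌈328/30⌉ = 11; penalty = 11 × 1.5% × C$6,800,000.00 = C$1,122,000.00
Interest: C$6,800,000.00 × ((1 + 0.000575)^328 − 1) = C$6,800,000.00 × 0.20749238… = C$1,410,948.2030…
Penalties + interest = C$1,122,000.0000 + C$1,410,948.2030… = C$2,532,948.20

C$2,532,948.20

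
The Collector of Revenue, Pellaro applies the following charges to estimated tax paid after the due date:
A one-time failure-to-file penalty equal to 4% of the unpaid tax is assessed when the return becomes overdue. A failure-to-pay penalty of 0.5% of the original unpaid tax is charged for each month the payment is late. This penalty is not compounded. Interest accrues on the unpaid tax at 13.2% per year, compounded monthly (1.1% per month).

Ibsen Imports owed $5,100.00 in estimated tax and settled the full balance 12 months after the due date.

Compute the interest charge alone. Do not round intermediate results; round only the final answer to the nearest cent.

$715.46

Interest: $5,100.00 × ((1 + 0.011)^12 − 1) = $5,100.00 × 0.1402862… = $715.4596…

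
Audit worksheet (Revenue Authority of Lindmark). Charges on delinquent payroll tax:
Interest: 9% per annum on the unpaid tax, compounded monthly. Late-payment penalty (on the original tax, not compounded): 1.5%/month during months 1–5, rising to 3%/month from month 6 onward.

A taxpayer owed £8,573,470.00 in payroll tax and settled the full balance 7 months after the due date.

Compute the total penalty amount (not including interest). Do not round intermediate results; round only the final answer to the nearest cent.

Penalty, months 1–5: 5 × 1.5% × £8,573,470.00 = £643,010.25
Penalty, months 6–7: 2 × 3% × £8,573,470.00 = £514,408.20
Total penalty = £643,010.25 + £514,408.20 = £1,157,418.45

£1,157,418.45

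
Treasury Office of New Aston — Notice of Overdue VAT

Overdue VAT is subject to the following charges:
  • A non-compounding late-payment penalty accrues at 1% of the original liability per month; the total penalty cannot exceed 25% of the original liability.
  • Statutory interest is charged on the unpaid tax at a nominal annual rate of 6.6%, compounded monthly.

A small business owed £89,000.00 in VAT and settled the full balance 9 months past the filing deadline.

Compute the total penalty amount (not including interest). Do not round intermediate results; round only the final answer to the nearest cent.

Penalty: 9 × 1% × £89,000.00 = £8,010.00 (below the 25% cap of £22,250.00)

£8,010.00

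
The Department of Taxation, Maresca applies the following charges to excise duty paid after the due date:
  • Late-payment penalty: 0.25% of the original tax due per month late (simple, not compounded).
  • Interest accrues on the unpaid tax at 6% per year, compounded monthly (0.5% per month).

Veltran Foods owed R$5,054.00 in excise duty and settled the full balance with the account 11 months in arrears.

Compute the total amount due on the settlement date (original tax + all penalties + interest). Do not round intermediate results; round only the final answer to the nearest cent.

R$5,478.01

Late-payment penalty = 0.25% × R$5,054.00 × 11 mo = R$138.99…
Interest: R$5,054.00 × ((1 + 0.005)^11 − 1) = R$5,054.00 × 0.0563958… = R$285.0245…
Total = R$5,054.00 + R$138.9850 + R$285.0245… = R$5,478.01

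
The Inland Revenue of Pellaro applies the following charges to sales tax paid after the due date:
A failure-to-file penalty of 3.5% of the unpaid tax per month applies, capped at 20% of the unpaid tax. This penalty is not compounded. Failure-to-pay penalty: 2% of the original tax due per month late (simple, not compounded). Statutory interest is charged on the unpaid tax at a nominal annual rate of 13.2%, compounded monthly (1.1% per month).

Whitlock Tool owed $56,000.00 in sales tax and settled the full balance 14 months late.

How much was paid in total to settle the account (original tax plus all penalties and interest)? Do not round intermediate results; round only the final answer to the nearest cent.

Failure-to-file: 14 × 3.5% × $56,000.00 = $27,440.00, capped at 20% × $56,000.00 = $11,200.00
Failure-to-pay penalty = 2% × $56,000.00 × 14 mo = $15,680.00
Interest: $56,000.00 × ((1 + 0.011)^14 − 1) = $56,000.00 × 0.1655105… = $9,268.5862…
Total = $56,000.00 + $26,880.0000 + $9,268.5862… = $92,148.59

$92,148.59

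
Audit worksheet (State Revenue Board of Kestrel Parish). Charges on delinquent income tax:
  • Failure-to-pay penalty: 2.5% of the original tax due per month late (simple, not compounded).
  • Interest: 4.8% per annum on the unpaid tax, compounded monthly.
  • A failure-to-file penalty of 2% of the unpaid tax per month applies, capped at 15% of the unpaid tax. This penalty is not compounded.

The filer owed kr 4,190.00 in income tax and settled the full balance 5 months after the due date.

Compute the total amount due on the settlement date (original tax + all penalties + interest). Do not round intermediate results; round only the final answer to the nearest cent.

Failure-to-file: 5 × 2% × kr 4,190.00 = kr 419.00 (under the 15% cap)
Failure-to-pay penalty: 5 × 2.5% × kr 4,190.00 = kr 523.75
Interest (4.8%/yr ÷ 12 = 0.4%/month): kr 4,190.00 × ((1 + 0.004)^5 − 1) = kr 84.4731…
Total = kr 4,190.00 + kr 942.7500 + kr 84.4731… = kr 5,217.22

kr 5,217.22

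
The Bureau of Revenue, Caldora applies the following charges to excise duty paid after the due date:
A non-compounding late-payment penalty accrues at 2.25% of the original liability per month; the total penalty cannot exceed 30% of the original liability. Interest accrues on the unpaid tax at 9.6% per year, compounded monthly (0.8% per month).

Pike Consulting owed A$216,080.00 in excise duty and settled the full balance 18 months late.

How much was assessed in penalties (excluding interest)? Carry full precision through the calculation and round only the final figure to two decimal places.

A$64,824.00

Penalty (uncapped): 18 × 2.25% × A$216,080.00 = A$87,512.40; cap = 30% × A$216,080.00 = A$64,824.00 → penalty = A$64,824.00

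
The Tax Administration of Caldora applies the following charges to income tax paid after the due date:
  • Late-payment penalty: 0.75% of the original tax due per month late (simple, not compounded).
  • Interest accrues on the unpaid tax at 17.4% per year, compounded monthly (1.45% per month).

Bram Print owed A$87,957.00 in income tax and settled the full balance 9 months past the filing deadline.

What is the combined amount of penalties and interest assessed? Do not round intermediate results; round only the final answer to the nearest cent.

A$18,104.25

Late-payment penalty: 9 × 0.75% × A$87,957.00 = A$5,937.10…
Interest: A$87,957.00 × ((1 + 0.0145)^9 − 1) = A$87,957.00 × 0.1383307… = A$12,167.1565…
Penalties + interest = A$5,937.0975 + A$12,167.1565… = A$18,104.25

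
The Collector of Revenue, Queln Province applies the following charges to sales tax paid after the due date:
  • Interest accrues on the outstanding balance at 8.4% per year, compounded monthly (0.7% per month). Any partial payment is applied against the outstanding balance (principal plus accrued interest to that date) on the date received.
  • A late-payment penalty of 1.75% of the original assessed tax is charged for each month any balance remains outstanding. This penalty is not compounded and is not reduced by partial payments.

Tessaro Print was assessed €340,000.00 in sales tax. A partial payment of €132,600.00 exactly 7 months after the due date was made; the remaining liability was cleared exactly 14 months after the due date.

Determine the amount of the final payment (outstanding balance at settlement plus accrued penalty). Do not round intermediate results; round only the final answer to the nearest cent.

€318,943.89

Balance at month 7: €340,000.0000 × (1 + 0.007)^7 = €357,013.9704…
After €132,600.00 payment: €357,013.9704… − €132,600.00 = €224,413.9704…
Balance at month 14: €224,413.9704… × (1 + 0.007)^7 = €235,643.8899…
Penalty: 14 × 1.75% × €340,000.00 = €83,300.00
Final settlement = outstanding balance + penalty = €235,643.8899… + €83,300.00 = €318,943.89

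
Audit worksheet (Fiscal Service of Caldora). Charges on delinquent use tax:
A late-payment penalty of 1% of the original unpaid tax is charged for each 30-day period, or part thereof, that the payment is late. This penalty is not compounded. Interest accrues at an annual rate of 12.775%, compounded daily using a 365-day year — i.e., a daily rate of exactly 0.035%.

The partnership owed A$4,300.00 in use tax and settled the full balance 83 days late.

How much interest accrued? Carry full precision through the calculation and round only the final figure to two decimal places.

Interest: A$4,300.00 × ((1 + 0.00035)^83 − 1) = A$4,300.00 × 0.02947083… = A$126.7246…

A$126.72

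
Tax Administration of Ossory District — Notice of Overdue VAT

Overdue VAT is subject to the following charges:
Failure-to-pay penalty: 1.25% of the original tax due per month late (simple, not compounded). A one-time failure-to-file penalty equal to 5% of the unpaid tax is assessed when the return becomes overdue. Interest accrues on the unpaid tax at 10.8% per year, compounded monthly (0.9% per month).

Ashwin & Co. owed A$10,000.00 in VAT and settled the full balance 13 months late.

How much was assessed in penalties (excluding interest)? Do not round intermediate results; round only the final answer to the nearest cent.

Failure-to-file penalty: 5% × A$10,000.00 = A$500.00
Failure-to-pay penalty: 13 × 1.25% × A$10,000.00 = A$1,625.00
Total penalty = A$500.00 + A$1,625.00 = A$2,125.00

A$2,125.00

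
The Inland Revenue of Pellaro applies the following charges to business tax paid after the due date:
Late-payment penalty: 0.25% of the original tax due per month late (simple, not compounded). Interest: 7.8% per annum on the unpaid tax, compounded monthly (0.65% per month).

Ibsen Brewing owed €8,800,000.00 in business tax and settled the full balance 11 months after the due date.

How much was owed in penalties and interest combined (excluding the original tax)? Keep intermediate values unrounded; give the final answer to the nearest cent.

Late-payment penalty = 0.25% × €8,800,000.00 × 11 mo = €242,000.00
Interest: €8,800,000.00 × ((1 + 0.0065)^11 − 1) = €8,800,000.00 × 0.0738697… = €650,052.9868…
Penalties + interest = €242,000.0000 + €650,052.9868… = €892,052.99

€892,052.99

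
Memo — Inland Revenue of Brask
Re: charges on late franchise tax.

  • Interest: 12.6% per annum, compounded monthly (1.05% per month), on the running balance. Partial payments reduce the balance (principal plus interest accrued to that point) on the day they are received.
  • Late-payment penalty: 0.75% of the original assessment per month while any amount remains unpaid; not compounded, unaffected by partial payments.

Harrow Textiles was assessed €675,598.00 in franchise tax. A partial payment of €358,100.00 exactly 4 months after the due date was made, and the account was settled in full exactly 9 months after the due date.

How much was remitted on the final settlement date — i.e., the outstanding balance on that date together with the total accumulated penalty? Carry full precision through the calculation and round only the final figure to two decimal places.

Balance at month 4: €675,598.0000 × (1 + 0.0105)^4 = €704,423.1606…
After €358,100.00 payment: €704,423.1606… − €358,100.00 = €346,323.1606…
Balance at month 9: €346,323.1606… × (1 + 0.0105)^5 = €364,890.9781…
Penalty: 9 × 0.75% × €675,598.00 = €45,602.87…
Final settlement = outstanding balance + penalty = €364,890.9781… + €45,602.87… = €410,493.84

€410,493.84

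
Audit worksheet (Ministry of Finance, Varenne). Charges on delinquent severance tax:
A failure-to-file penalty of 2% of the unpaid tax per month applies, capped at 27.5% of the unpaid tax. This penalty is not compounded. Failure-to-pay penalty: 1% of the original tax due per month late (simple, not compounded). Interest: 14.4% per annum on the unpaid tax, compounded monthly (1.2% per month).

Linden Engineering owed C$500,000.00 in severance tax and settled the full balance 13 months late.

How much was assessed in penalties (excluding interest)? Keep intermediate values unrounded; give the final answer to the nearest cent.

C$195,000.00

Failure-to-file: 13 × 2% × C$500,000.00 = C$130,000.00 (under the 27.5% cap)
Failure-to-pay penalty = 1% × C$500,000.00 × 13 mo = C$65,000.00
Total penalty = C$130,000.00 + C$65,000.00 = C$195,000.00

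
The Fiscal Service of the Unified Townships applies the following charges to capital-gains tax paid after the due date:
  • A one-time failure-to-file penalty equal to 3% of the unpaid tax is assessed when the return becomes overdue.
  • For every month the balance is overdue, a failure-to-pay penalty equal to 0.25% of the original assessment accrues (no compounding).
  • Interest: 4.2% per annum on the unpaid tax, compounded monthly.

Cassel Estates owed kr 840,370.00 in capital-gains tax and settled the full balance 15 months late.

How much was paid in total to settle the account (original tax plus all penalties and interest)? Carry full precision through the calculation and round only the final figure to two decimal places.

Failure-to-file penalty: 3% × kr 840,370.00 = kr 25,211.10
Failure-to-pay penalty = 0.25% × kr 840,370.00 × 15 mo = kr 31,513.88…
Interest (4.2%/yr ÷ 12 = 0.35%/month): kr 840,370.00 × ((1 + 0.0035)^15 − 1) = kr 45,216.9184…
Total = kr 840,370.00 + kr 56,724.9750 + kr 45,216.9184… = kr 942,311.89

kr 942,311.89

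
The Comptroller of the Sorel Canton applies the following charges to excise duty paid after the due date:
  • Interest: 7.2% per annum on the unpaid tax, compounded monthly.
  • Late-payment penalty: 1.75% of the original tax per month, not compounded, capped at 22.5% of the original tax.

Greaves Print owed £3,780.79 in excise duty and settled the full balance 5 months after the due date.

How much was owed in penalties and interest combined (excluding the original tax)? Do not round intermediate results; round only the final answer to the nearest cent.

Penalty: 5 × 1.75% × £3,780.79 = £330.82… (below the 22.5% cap of £850.68…)
Interest (7.2%/yr ÷ 12 = 0.6%/month): £3,780.79 × ((1 + 0.006)^5 − 1) = £114.7930…
Penalties + interest = £330.8191… + £114.7930… = £445.61

£445.61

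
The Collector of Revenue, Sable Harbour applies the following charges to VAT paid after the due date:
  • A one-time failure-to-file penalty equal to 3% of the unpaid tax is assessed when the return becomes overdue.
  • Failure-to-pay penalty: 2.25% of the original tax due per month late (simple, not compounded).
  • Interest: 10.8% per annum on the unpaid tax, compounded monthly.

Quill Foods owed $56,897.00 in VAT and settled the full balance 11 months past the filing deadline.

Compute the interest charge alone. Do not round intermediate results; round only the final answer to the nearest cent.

$5,893.25

Interest (10.8%/yr ÷ 12 = 0.9%/month): $56,897.00 × ((1 + 0.009)^11 − 1) = $5,893.2477…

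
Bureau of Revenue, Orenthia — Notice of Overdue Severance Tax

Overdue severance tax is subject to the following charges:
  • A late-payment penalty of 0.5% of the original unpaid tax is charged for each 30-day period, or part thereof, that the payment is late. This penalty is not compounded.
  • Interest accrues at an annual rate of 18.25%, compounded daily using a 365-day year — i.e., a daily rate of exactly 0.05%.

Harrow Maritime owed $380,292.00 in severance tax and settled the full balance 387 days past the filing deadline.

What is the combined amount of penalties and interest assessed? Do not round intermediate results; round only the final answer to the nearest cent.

$105,884.97

Penalty periods: ⌈387/30⌉ = 13; penalty = 13 × 0.5% × $380,292.00 = $24,718.98
Interest: $380,292.00 × ((1 + 0.0005)^387 − 1) = $380,292.00 × 0.21343070… = $81,165.9897…
Penalties + interest = $24,718.9800 + $81,165.9897… = $105,884.97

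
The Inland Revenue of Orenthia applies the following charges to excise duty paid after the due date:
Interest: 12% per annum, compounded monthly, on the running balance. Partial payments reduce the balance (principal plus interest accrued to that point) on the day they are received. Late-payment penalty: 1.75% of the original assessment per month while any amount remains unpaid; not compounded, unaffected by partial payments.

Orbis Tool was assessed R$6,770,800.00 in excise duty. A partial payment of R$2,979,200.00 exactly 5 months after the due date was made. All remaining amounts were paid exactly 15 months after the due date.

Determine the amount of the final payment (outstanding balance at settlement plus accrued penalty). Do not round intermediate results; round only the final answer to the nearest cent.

R$6,347,133.37

Monthly rate = 12% ÷ 12 = 1%
Balance at month 5: R$6,770,800.0000 × (1 + 0.01)^5 = R$7,116,178.8472…
After R$2,979,200.00 payment: R$7,116,178.8472… − R$2,979,200.00 = R$4,136,978.8472…
Balance at month 15: R$4,136,978.8472… × (1 + 0.01)^10 = R$4,569,798.3670…
Penalty: 15 × 1.75% × R$6,770,800.00 = R$1,777,335.00
Final settlement = outstanding balance + penalty = R$4,569,798.3670… + R$1,777,335.00 = R$6,347,133.37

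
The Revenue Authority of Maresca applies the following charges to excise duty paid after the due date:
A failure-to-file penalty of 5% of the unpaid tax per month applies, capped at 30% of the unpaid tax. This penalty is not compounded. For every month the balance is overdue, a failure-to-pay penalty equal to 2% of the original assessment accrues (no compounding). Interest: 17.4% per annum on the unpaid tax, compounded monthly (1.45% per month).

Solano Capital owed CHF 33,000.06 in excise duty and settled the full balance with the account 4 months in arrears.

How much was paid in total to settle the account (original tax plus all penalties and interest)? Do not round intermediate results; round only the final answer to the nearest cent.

Failure-to-file: 4 × 5% × CHF 33,000.06 = CHF 6,600.01… (under the 30% cap)
Failure-to-pay penalty: 4 × 2% × CHF 33,000.06 = CHF 2,640.00…
Interest: CHF 33,000.06 × ((1 + 0.0145)^4 − 1) = CHF 33,000.06 × 0.0592737… = CHF 1,956.0369…
Total = CHF 33,000.06 + CHF 9,240.0168 + CHF 1,956.0369… = CHF 44,196.11

CHF 44,196.11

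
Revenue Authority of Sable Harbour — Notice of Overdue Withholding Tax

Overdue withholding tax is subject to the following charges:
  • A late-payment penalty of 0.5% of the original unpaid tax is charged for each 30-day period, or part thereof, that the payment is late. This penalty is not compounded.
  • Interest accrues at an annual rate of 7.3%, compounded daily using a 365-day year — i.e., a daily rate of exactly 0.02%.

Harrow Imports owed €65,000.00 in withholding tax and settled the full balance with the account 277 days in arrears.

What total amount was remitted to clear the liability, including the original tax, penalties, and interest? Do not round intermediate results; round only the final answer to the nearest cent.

Penalty periods: ⌈277/30⌉ = 10; penalty = 10 × 0.5% × €65,000.00 = €3,250.00
Interest: €65,000.00 × ((1 + 0.0002)^277 − 1) = €65,000.00 × 0.05695746… = €3,702.2349…
Total = €65,000.00 + €3,250.0000 + €3,702.2349… = €71,952.23

€71,952.23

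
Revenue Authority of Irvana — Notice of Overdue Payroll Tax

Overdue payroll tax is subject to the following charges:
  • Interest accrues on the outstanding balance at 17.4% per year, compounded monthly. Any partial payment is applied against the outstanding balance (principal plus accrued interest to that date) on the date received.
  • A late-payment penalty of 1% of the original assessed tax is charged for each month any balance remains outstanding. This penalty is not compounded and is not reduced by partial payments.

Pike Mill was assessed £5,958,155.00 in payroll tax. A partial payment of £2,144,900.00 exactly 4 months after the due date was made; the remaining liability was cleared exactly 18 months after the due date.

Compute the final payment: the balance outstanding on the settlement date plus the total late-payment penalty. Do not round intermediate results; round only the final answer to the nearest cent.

Monthly rate = 17.4% ÷ 12 = 1.45%
Balance at month 4: £5,958,155.0000 × (1 + 0.0145)^4 = £6,311,317.1226…
After £2,144,900.00 payment: £6,311,317.1226… − £2,144,900.00 = £4,166,417.1226…
Balance at month 18: £4,166,417.1226… × (1 + 0.0145)^14 = £5,096,728.1123…
Penalty: 18 × 1% × £5,958,155.00 = £1,072,467.90
Final settlement = outstanding balance + penalty = £5,096,728.1123… + £1,072,467.90 = £6,169,196.01

£6,169,196.01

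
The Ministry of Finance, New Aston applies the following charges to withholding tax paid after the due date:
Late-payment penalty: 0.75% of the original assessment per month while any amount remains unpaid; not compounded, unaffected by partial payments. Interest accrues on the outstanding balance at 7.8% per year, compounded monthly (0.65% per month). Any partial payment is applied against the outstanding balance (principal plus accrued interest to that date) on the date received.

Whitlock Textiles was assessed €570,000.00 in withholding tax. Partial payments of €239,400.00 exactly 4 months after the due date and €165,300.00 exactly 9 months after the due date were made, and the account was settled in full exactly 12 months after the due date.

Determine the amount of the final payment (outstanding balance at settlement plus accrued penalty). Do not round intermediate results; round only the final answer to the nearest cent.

Balance at month 4: €570,000.0000 × (1 + 0.0065)^4 = €584,965.1222…
After €239,400.00 payment: €584,965.1222… − €239,400.00 = €345,565.1222…
Balance at month 9: €345,565.1222… × (1 + 0.0065)^5 = €356,942.9420…
After €165,300.00 payment: €356,942.9420… − €165,300.00 = €191,642.9420…
Balance at month 12: €191,642.9420… × (1 + 0.0065)^3 = €195,404.3227…
Penalty: 12 × 0.75% × €570,000.00 = €51,300.00
Final settlement = outstanding balance + penalty = €195,404.3227… + €51,300.00 = €246,704.32

€246,704.32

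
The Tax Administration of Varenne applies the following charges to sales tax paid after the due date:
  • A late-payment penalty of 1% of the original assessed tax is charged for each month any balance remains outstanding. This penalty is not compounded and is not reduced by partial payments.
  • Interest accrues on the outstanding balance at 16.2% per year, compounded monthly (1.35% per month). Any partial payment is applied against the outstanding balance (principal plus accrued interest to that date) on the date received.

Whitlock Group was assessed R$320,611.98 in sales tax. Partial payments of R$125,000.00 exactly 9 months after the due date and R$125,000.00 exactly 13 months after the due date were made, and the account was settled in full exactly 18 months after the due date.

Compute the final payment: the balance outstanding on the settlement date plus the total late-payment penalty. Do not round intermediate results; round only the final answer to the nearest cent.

R$191,146.01

Balance at month 9: R$320,611.9800 × (1 + 0.0135)^9 = R$361,737.4922…
After R$125,000.00 payment: R$361,737.4922… − R$125,000.00 = R$236,737.4922…
Balance at month 13: R$236,737.4922… × (1 + 0.0135)^4 = R$249,782.5269…
After R$125,000.00 payment: R$249,782.5269… − R$125,000.00 = R$124,782.5269…
Balance at month 18: R$124,782.5269… × (1 + 0.0135)^5 = R$133,435.8546…
Penalty: 18 × 1% × R$320,611.98 = R$57,710.16…
Final settlement = outstanding balance + penalty = R$133,435.8546… + R$57,710.16… = R$191,146.01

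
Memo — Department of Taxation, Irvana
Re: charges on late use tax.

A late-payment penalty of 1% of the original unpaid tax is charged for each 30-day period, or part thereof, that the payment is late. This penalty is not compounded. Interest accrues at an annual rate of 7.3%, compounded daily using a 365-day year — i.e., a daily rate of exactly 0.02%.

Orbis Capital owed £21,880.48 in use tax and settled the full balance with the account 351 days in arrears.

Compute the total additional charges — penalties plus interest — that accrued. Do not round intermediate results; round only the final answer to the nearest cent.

£4,216.70

Penalty periods: ⌈351/30⌉ = 12; penalty = 12 × 1% × £21,880.48 = £2,625.66…
Interest: £21,880.48 × ((1 + 0.0002)^351 − 1) = £21,880.48 × 0.07271517… = £1,591.0429…
Penalties + interest = £2,625.6576 + £1,591.0429… = £4,216.70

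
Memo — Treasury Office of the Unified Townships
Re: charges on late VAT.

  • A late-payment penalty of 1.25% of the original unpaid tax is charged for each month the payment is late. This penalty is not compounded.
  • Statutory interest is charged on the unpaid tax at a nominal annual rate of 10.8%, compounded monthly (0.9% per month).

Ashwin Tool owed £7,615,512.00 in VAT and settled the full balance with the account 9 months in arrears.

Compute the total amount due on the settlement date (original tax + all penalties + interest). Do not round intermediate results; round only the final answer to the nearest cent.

£9,111,793.10

Late-payment penalty = 1.25% × £7,615,512.00 × 9 mo = £856,745.10
Interest: £7,615,512.00 × ((1 + 0.009)^9 − 1) = £7,615,512.00 × 0.0839781… = £639,536.0011…
Total = £7,615,512.00 + £856,745.1000 + £639,536.0011… = £9,111,793.10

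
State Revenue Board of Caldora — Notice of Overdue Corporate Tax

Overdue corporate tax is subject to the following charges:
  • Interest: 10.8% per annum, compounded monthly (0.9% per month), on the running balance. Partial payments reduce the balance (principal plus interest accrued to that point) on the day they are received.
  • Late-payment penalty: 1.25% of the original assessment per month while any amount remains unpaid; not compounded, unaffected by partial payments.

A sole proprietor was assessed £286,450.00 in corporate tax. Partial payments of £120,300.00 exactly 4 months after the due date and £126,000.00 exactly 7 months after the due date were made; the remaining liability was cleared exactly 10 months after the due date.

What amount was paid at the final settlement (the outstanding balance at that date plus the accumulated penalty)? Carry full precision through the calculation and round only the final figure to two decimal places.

£92,729.48

Balance at month 4: £286,450.0000 × (1 + 0.009)^4 = £296,902.2519…
After £120,300.00 payment: £296,902.2519… − £120,300.00 = £176,602.2519…
Balance at month 7: £176,602.2519… × (1 + 0.009)^3 = £181,413.5558…
After £126,000.00 payment: £181,413.5558… − £126,000.00 = £55,413.5558…
Balance at month 10: £55,413.5558… × (1 + 0.009)^3 = £56,923.2277…
Penalty: 10 × 1.25% × £286,450.00 = £35,806.25
Final settlement = outstanding balance + penalty = £56,923.2277… + £35,806.25 = £92,729.48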